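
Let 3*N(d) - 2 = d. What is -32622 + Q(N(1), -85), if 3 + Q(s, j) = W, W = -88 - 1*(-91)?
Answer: -32622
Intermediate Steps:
N(d) = ⅔ + d/3
W = 3 (W = -88 + 91 = 3)
Q(s, j) = 0 (Q(s, j) = -3 + 3 = 0)
-32622 + Q(N(1), -85) = -32622 + 0 = -32622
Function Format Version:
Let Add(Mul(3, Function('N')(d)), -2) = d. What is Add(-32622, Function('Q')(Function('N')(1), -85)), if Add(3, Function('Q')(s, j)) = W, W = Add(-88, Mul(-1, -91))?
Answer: -32622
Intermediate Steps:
Function('N')(d) = Add(Rational(2, 3), Mul(Rational(1, 3), d))
W = 3 (W = Add(-88, 91) = 3)
Function('Q')(s, j) = 0 (Function('Q')(s, j) = Add(-3, 3) = 0)
Add(-32622, Function('Q')(Function('N')(1), -85)) = Add(-32622, 0) = -32622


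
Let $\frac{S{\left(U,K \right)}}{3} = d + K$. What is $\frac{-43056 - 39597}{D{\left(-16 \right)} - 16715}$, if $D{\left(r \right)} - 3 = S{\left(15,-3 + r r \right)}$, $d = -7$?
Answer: $\frac{82653}{15974} \approx 5.1742$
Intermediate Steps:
$S{\left(U,K \right)} = -21 + 3 K$ ($S{\left(U,K \right)} = 3 \left(-7 + K\right) = -21 + 3 K$)
$D{\left(r \right)} = -27 + 3 r^{2}$ ($D{\left(r \right)} = 3 + \left(-21 + 3 \left(-3 + r r\right)\right) = 3 + \left(-21 + 3 \left(-3 + r^{2}\right)\right) = 3 + \left(-21 + \left(-9 + 3 r^{2}\right)\right) = 3 + \left(-30 + 3 r^{2}\right) = -27 + 3 r^{2}$)
$\frac{-43056 - 39597}{D{\left(-16 \right)} - 16715} = \frac{-43056 - 39597}{\left(-27 + 3 \left(-16\right)^{2}\right) - 16715} = - \frac{82653}{\left(-27 + 3 \cdot 256\right) - 16715} = - \frac{82653}{\left(-27 + 768\right) - 16715} = - \frac{82653}{741 - 16715} = - \frac{82653}{-15974} = \left(-82653\right) \left(- \frac{1}{15974}\right) = \frac{82653}{15974}$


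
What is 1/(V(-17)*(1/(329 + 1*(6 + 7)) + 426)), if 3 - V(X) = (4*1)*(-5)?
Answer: 342/3350939 ≈ 0.00010206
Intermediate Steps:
V(X) = 23 (V(X) = 3 - 4*1*(-5) = 3 - 4*(-5) = 3 - 1*(-20) = 3 + 20 = 23)
1/(V(-17)*(1/(329 + 1*(6 + 7)) + 426)) = 1/(23*(1/(329 + 1*(6 + 7)) + 426)) = 1/(23*(1/(329 + 1*13) + 426)) = 1/(23*(1/(329 + 13) + 426)) = 1/(23*(1/342 + 426)) = 1/(23*(145693/342)) = 1/(3350939/342) = 342/3350939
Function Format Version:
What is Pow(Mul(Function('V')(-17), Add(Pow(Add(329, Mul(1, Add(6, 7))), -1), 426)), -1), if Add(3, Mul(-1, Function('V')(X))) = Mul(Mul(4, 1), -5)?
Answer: Rational(342, 3350939) ≈ 0.00010206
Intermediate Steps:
Function('V')(X) = 23 (Function('V')(X) = Add(3, Mul(-1, Mul(Mul(4, 1), -5))) = Add(3, Mul(-1, Mul(4, -5))) = Add(3, Mul(-1, -20)) = Add(3, 20) = 23)
Pow(Mul(Function('V')(-17), Add(Pow(Add(329, Mul(1, Add(6, 7))), -1), 426)), -1) = Pow(Mul(23, Add(Pow(Add(329, Mul(1, Add(6, 7))), -1), 426)), -1) = Pow(Mul(23, Add(Pow(Add(329, Mul(1, 13)), -1), 426)), -1) = Pow(Mul(23, Add(Pow(Add(329, 13), -1), 426)), -1) = Pow(Mul(23, Add(Pow(342, -1), 426)), -1) = Pow(Mul(23, Add(Rational(1, 342), 426)), -1) = Pow(Mul(23, Rational(145693, 342)), -1) = Pow(Rational(3350939, 342), -1) = Rational(342, 3350939)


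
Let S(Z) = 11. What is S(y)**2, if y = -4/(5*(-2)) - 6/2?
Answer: 121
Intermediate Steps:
y = -13/5 (y = -4/(-10) - 6*1/2 = -4*(-1/10) - 3 = 2/5 - 3 = -13/5 ≈ -2.6000)
S(y)**2 = 11**2 = 121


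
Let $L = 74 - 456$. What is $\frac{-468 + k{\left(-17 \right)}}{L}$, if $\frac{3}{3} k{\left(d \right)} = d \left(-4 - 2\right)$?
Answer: $\frac{183}{191} \approx 0.95812$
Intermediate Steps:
$k{\left(d \right)} = - 6 d$ ($k{\left(d \right)} = d \left(-4 - 2\right) = d \left(-6\right) = - 6 d$)
$L = -382$ ($L = 74 - 456 = -382$)
$\frac{-468 + k{\left(-17 \right)}}{L} = \frac{-468 - -102}{-382} = \left(-468 + 102\right) \left(- \frac{1}{382}\right) = \left(-366\right) \left(- \frac{1}{382}\right) = \frac{183}{191}$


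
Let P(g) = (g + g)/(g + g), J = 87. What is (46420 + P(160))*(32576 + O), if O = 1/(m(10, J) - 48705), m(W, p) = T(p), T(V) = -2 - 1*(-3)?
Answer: 96781471683/64 ≈ 1.5122e+9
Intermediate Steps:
T(V) = 1 (T(V) = -2 + 3 = 1)
m(W, p) = 1
P(g) = 1 (P(g) = (2*g)/((2*g)) = (2*g)*(1/(2*g)) = 1)
O = -1/48704 (O = 1/(1 - 48705) = 1/(-48704) = -1/48704 ≈ -2.0532e-5)
(46420 + P(160))*(32576 + O) = (46420 + 1)*(32576 - 1/48704) = 46421*(1586581503/48704) = 96781471683/64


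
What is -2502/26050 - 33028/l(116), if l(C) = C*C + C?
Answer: -111792068/44193825 ≈ -2.5296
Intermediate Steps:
l(C) = C + C**2 (l(C) = C**2 + C = C + C**2)
-2502/26050 - 33028/l(116) = -2502/26050 - 33028*1/(116*(1 + 116)) = -2502*1/26050 - 33028/(116*117) = -1251/13025 - 33028/13572 = -1251/13025 - 33028*1/13572 = -1251/13025 - 8257/3393 = -111792068/44193825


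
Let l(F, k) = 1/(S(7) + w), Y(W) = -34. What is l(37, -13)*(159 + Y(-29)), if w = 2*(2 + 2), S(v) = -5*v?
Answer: -125/27 ≈ -4.6296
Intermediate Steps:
w = 8 (w = 2*4 = 8)
l(F, k) = -1/27 (l(F, k) = 1/(-5*7 + 8) = 1/(-35 + 8) = 1/(-27) = -1/27)
l(37, -13)*(159 + Y(-29)) = -(159 - 34)/27 = -1/27*125 = -125/27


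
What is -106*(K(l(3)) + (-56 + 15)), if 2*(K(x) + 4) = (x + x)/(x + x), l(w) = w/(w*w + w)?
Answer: 4717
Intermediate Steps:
l(w) = w/(w + w²) (l(w) = w/(w² + w) = w/(w + w²))
K(x) = -7/2 (K(x) = -4 + ((x + x)/(x + x))/2 = -4 + ((2*x)/((2*x)))/2 = -4 + ((2*x)*(1/(2*x)))/2 = -4 + (½)*1 = -4 + ½ = -7/2)
-106*(K(l(3)) + (-56 + 15)) = -106*(-7/2 + (-56 + 15)) = -106*(-7/2 - 41) = -106*(-89/2) = 4717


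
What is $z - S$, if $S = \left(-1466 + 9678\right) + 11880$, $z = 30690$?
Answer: $10598$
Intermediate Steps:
$S = 20092$ ($S = 8212 + 11880 = 20092$)
$z - S = 30690 - 20092 = 10598$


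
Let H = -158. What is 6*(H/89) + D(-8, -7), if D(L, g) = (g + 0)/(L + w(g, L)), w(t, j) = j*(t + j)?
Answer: -15257/1424 ≈ -10.714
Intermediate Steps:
w(t, j) = j*(j + t)
D(L, g) = g/(L + L*(L + g)) (D(L, g) = (g + 0)/(L + L*(L + g)) = g/(L + L*(L + g)))
6*(H/89) + D(-8, -7) = 6*(-158/89) - 7/(-8*(1 - 8 - 7)) = 6*(-158*1/89) - 7*(-⅛)/(-14) = 6*(-158/89) - 7*(-⅛)*(-1/14) = -948/89 - 1/16 = -15257/1424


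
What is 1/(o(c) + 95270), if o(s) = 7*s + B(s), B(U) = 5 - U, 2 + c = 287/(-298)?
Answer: 149/14193326 ≈ 1.0498e-5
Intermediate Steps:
c = -883/298 (c = -2 + 287/(-298) = -2 + 287*(-1/298) = -2 - 287/298 = -883/298 ≈ -2.9631)
o(s) = 5 + 6*s (o(s) = 7*s + (5 - s) = 5 + 6*s)
1/(o(c) + 95270) = 1/((5 + 6*(-883/298)) + 95270) = 1/((5 - 2649/149) + 95270) = 1/(-1904/149 + 95270) = 1/(14193326/149) = 149/14193326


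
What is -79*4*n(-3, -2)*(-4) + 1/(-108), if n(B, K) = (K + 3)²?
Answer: 136511/108 ≈ 1264.0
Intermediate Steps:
n(B, K) = (3 + K)²
-79*4*n(-3, -2)*(-4) + 1/(-108) = -79*4*(3 - 2)²*(-4) + 1/(-108) = -79*4*1²*(-4) + 1*(-1/108) = -79*4*1*(-4) - 1/108 = -316*(-4) - 1/108 = -79*(-16) - 1/108 = 1264 - 1/108 = 136511/108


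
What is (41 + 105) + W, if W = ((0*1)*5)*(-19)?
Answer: 146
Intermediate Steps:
W = 0 (W = (0*5)*(-19) = 0*(-19) = 0)
(41 + 105) + W = (41 + 105) + 0 = 146 + 0 = 146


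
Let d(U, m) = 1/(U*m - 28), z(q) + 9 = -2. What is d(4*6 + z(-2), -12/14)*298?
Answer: -1043/137 ≈ -7.6131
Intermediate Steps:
z(q) = -11 (z(q) = -9 - 2 = -11)
d(U, m) = 1/(-28 + U*m)
d(4*6 + z(-2), -12/14)*298 = 298/(-28 + (4*6 - 11)*(-12/14)) = 298/(-28 + (24 - 11)*(-12*1/14)) = 298/(-28 + 13*(-6/7)) = 298/(-28 - 78/7) = 298/(-274/7) = -7/274*298 = -1043/137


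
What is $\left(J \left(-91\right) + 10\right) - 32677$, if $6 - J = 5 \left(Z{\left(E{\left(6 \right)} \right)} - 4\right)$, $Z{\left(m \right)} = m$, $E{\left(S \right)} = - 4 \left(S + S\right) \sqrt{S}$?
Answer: $-35033 - 21840 \sqrt{6} \approx -88530.0$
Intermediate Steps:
$E{\left(S \right)} = - 8 S^{\frac{3}{2}}$ ($E{\left(S \right)} = - 4 \cdot 2 S \sqrt{S} = - 8 S \sqrt{S} = - 8 S^{\frac{3}{2}}$)
$J = 26 + 240 \sqrt{6}$ ($J = 6 - 5 \left(- 8 \cdot 6^{\frac{3}{2}} - 4\right) = 6 - 5 \left(- 8 \cdot 6 \sqrt{6} - 4\right) = 6 - 5 \left(- 48 \sqrt{6} - 4\right) = 6 - 5 \left(-4 - 48 \sqrt{6}\right) = 6 - \left(-20 - 240 \sqrt{6}\right) = 6 + \left(20 + 240 \sqrt{6}\right) = 26 + 240 \sqrt{6} \approx 613.88$)
$\left(J \left(-91\right) + 10\right) - 32677 = \left(\left(26 + 240 \sqrt{6}\right) \left(-91\right) + 10\right) - 32677 = \left(\left(-2366 - 21840 \sqrt{6}\right) + 10\right) - 32677 = \left(-2356 - 21840 \sqrt{6}\right) - 32677 = -35033 - 21840 \sqrt{6}$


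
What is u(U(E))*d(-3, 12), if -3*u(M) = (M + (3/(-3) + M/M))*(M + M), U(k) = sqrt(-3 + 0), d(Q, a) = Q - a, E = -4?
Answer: -30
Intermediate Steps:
U(k) = I*sqrt(3) (U(k) = sqrt(-3) = I*sqrt(3))
u(M) = -2*M**2/3 (u(M) = -(M + (3/(-3) + M/M))*(M + M)/3 = -(M + (3*(-1/3) + 1))*2*M/3 = -(M + (-1 + 1))*2*M/3 = -(M + 0)*2*M/3 = -M*2*M/3 = -2*M**2/3)
u(U(E))*d(-3, 12) = (-2*(I*sqrt(3))**2/3)*(-3 - 1*12) = (-2/3*(-3))*(-3 - 12) = 2*(-15) = -30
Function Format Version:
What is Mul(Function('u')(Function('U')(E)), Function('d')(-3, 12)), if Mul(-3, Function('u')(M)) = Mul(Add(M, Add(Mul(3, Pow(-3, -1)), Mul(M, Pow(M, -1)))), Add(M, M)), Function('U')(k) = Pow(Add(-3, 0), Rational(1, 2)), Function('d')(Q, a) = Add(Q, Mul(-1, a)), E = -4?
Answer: -30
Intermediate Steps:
Function('U')(k) = Mul(I, Pow(3, Rational(1, 2))) (Function('U')(k) = Pow(-3, Rational(1, 2)) = Mul(I, Pow(3, Rational(1, 2))))
Function('u')(M) = Mul(Rational(-2, 3), Pow(M, 2)) (Function('u')(M) = Mul(Rational(-1, 3), Mul(Add(M, Add(Mul(3, Pow(-3, -1)), Mul(M, Pow(M, -1)))), Add(M, M))) = Mul(Rational(-1, 3), Mul(Add(M, Add(Mul(3, Rational(-1, 3)), 1)), Mul(2, M))) = Mul(Rational(-1, 3), Mul(Add(M, Add(-1, 1)), Mul(2, M))) = Mul(Rational(-1, 3), Mul(Add(M, 0), Mul(2, M))) = Mul(Rational(-1, 3), Mul(M, Mul(2, M))) = Mul(Rational(-1, 3), Mul(2, Pow(M, 2))) = Mul(Rational(-2, 3), Pow(M, 2)))
Mul(Function('u')(Function('U')(E)), Function('d')(-3, 12)) = Mul(Mul(Rational(-2, 3), Pow(Mul(I, Pow(3, Rational(1, 2))), 2)), Add(-3, Mul(-1, 12))) = Mul(Mul(Rational(-2, 3), -3), Add(-3, -12)) = Mul(2, -15) = -30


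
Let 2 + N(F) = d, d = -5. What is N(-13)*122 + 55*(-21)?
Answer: -2009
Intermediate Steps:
N(F) = -7 (N(F) = -2 - 5 = -7)
N(-13)*122 + 55*(-21) = -7*122 + 55*(-21) = -854 - 1155 = -2009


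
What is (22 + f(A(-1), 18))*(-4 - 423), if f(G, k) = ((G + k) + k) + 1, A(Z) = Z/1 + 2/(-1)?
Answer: -23912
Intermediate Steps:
A(Z) = -2 + Z (A(Z) = Z*1 + 2*(-1) = Z - 2 = -2 + Z)
f(G, k) = 1 + G + 2*k (f(G, k) = (G + 2*k) + 1 = 1 + G + 2*k)
(22 + f(A(-1), 18))*(-4 - 423) = (22 + (1 + (-2 - 1) + 2*18))*(-4 - 423) = (22 + (1 - 3 + 36))*(-427) = (22 + 34)*(-427) = 56*(-427) = -23912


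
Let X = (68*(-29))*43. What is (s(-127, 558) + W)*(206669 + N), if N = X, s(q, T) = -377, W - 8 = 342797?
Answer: 41732727644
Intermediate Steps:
W = 342805 (W = 8 + 342797 = 342805)
X = -84796 (X = -1972*43 = -84796)
N = -84796
(s(-127, 558) + W)*(206669 + N) = (-377 + 342805)*(206669 - 84796) = 342428*121873 = 41732727644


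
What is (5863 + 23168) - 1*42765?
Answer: -13734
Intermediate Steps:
(5863 + 23168) - 1*42765 = 29031 - 42765 = -13734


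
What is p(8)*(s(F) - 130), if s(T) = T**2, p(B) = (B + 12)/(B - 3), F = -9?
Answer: -196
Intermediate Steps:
p(B) = (12 + B)/(-3 + B)
p(8)*(s(F) - 130) = ((12 + 8)/(-3 + 8))*((-9)**2 - 130) = (20/5)*(81 - 130) = ((1/5)*20)*(-49) = 4*(-49) = -196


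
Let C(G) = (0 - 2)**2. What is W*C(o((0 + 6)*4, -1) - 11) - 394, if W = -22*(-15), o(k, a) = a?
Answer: 926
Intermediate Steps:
W = 330
C(G) = 4 (C(G) = (-2)**2 = 4)
W*C(o((0 + 6)*4, -1) - 11) - 394 = 330*4 - 394 = 1320 - 394 = 926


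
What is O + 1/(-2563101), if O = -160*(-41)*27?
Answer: 453976449119/2563101 ≈ 1.7712e+5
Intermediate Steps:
O = 177120 (O = 6560*27 = 177120)
O + 1/(-2563101) = 177120 + 1/(-2563101) = 177120 - 1/2563101 = 453976449119/2563101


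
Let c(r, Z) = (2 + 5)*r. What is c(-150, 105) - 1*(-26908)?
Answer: 25858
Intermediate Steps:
c(r, Z) = 7*r
c(-150, 105) - 1*(-26908) = 7*(-150) - 1*(-26908) = -1050 + 26908 = 25858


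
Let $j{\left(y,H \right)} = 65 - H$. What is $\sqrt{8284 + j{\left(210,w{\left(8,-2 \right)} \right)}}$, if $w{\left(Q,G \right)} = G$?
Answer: $\sqrt{8351} \approx 91.384$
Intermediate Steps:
$\sqrt{8284 + j{\left(210,w{\left(8,-2 \right)} \right)}} = \sqrt{8284 + \left(65 - -2\right)} = \sqrt{8284 + \left(65 + 2\right)} = \sqrt{8284 + 67} = \sqrt{8351}$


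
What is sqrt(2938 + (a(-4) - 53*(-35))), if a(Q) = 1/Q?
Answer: sqrt(19171)/2 ≈ 69.230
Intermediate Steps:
sqrt(2938 + (a(-4) - 53*(-35))) = sqrt(2938 + (1/(-4) - 53*(-35))) = sqrt(2938 + (-1/4 - 1*(-1855))) = sqrt(2938 + (-1/4 + 1855)) = sqrt(2938 + 7419/4) = sqrt(19171/4) = sqrt(19171)/2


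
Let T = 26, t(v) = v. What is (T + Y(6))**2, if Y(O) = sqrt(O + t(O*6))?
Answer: (26 + sqrt(42))**2 ≈ 1055.0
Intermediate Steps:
Y(O) = sqrt(7)*sqrt(O) (Y(O) = sqrt(O + O*6) = sqrt(O + 6*O) = sqrt(7*O) = sqrt(7)*sqrt(O))
(T + Y(6))**2 = (26 + sqrt(7)*sqrt(6))**2 = (26 + sqrt(42))**2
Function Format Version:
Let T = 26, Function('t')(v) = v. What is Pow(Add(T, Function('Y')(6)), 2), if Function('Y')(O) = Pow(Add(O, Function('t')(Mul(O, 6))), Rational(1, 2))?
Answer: Pow(Add(26, Pow(42, Rational(1, 2))), 2) ≈ 1055.0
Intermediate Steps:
Function('Y')(O) = Mul(Pow(7, Rational(1, 2)), Pow(O, Rational(1, 2))) (Function('Y')(O) = Pow(Add(O, Mul(O, 6)), Rational(1, 2)) = Pow(Add(O, Mul(6, O)), Rational(1, 2)) = Pow(Mul(7, O), Rational(1, 2)) = Mul(Pow(7, Rational(1, 2)), Pow(O, Rational(1, 2))))
Pow(Add(T, Function('Y')(6)), 2) = Pow(Add(26, Mul(Pow(7, Rational(1, 2)), Pow(6, Rational(1, 2)))), 2) = Pow(Add(26, Pow(42, Rational(1, 2))), 2)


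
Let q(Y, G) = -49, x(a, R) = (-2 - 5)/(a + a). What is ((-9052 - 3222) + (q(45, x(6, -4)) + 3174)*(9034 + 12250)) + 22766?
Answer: 66522992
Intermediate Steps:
x(a, R) = -7/(2*a) (x(a, R) = -7*1/(2*a) = -7/(2*a))
((-9052 - 3222) + (q(45, x(6, -4)) + 3174)*(9034 + 12250)) + 22766 = ((-9052 - 3222) + (-49 + 3174)*(9034 + 12250)) + 22766 = (-12274 + 3125*21284) + 22766 = (-12274 + 66512500) + 22766 = 66500226 + 22766 = 66522992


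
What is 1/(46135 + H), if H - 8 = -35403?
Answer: 1/10740 ≈ 9.3110e-5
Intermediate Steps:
H = -35395 (H = 8 - 35403 = -35395)
1/(46135 + H) = 1/(46135 - 35395) = 1/10740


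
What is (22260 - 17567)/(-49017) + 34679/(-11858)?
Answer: -1755510137/581243586 ≈ -3.0203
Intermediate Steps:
(22260 - 17567)/(-49017) + 34679/(-11858) = 4693*(-1/49017) + 34679*(-1/11858) = -4693/49017 - 34679/11858 = -1755510137/581243586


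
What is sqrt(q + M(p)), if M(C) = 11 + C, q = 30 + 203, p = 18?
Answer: sqrt(262) ≈ 16.186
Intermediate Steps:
q = 233
sqrt(q + M(p)) = sqrt(233 + (11 + 18)) = sqrt(233 + 29) = sqrt(262)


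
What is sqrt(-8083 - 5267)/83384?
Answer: 5*I*sqrt(534)/83384 ≈ 0.0013857*I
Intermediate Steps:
sqrt(-8083 - 5267)/83384 = sqrt(-13350)*(1/83384) = (5*I*sqrt(534))*(1/83384) = 5*I*sqrt(534)/83384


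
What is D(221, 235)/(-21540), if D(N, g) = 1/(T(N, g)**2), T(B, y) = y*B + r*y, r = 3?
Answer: -1/59686685184000 ≈ -1.6754e-14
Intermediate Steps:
T(B, y) = 3*y + B*y (T(B, y) = y*B + 3*y = B*y + 3*y = 3*y + B*y)
D(N, g) = 1/(g**2*(3 + N)**2) (D(N, g) = 1/((g*(3 + N))**2) = 1/(g**2*(3 + N)**2))
D(221, 235)/(-21540) = (1/(235**2*(3 + 221)**2))/(-21540) = ((1/55225)/224**2)*(-1/21540) = ((1/55225)*(1/50176))*(-1/21540) = (1/2770969600)*(-1/21540) = -1/59686685184000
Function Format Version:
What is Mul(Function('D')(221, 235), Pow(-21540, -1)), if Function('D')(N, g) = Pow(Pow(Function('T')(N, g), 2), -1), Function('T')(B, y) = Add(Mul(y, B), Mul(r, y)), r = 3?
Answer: Rational(-1, 59686685184000) ≈ -1.6754e-14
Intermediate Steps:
Function('T')(B, y) = Add(Mul(3, y), Mul(B, y)) (Function('T')(B, y) = Add(Mul(y, B), Mul(3, y)) = Add(Mul(B, y), Mul(3, y)) = Add(Mul(3, y), Mul(B, y)))
Function('D')(N, g) = Mul(Pow(g, -2), Pow(Add(3, N), -2)) (Function('D')(N, g) = Pow(Pow(Mul(g, Add(3, N)), 2), -1) = Pow(Mul(Pow(g, 2), Pow(Add(3, N), 2)), -1) = Mul(Pow(g, -2), Pow(Add(3, N), -2)))
Mul(Function('D')(221, 235), Pow(-21540, -1)) = Mul(Mul(Pow(235, -2), Pow(Add(3, 221), -2)), Pow(-21540, -1)) = Mul(Mul(Rational(1, 55225), Pow(224, -2)), Rational(-1, 21540)) = Mul(Mul(Rational(1, 55225), Rational(1, 50176)), Rational(-1, 21540)) = Mul(Rational(1, 2770969600), Rational(-1, 21540)) = Rational(-1, 59686685184000)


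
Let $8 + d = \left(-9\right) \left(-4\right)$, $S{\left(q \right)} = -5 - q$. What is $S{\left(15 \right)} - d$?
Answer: $-48$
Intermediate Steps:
$d = 28$ ($d = -8 - -36 = -8 + 36 = 28$)
$S{\left(15 \right)} - d = \left(-5 - 15\right) - 28 = -20 - 28 = -48$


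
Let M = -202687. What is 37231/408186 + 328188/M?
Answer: -126415507271/82733995782 ≈ -1.5280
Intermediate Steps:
37231/408186 + 328188/M = 37231/408186 + 328188/(-202687) = 37231*(1/408186) + 328188*(-1/202687) = 37231/408186 - 328188/202687 = -126415507271/82733995782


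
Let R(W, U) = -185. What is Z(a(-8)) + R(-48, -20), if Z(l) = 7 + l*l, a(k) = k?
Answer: -114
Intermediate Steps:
Z(l) = 7 + l²
Z(a(-8)) + R(-48, -20) = (7 + (-8)²) - 185 = (7 + 64) - 185 = 71 - 185 = -114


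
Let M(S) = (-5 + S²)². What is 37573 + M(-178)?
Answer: 1003596614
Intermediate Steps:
37573 + M(-178) = 37573 + (-5 + (-178)²)² = 37573 + (-5 + 31684)² = 37573 + 31679² = 37573 + 1003559041 = 1003596614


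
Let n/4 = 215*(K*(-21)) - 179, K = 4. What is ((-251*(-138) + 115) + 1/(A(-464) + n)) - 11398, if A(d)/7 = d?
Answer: 1779744419/76204 ≈ 23355.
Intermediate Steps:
A(d) = 7*d
n = -72956 (n = 4*(215*(4*(-21)) - 179) = 4*(215*(-84) - 179) = 4*(-18060 - 179) = 4*(-18239) = -72956)
((-251*(-138) + 115) + 1/(A(-464) + n)) - 11398 = ((-251*(-138) + 115) + 1/(7*(-464) - 72956)) - 11398 = ((34638 + 115) + 1/(-3248 - 72956)) - 11398 = (34753 + 1/(-76204)) - 11398 = (34753 - 1/76204) - 11398 = 2648317611/76204 - 11398 = 1779744419/76204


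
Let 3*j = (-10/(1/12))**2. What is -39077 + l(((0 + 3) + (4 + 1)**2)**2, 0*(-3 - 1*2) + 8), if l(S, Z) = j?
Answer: -34277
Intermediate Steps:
j = 4800 (j = (-10/(1/12))**2/3 = (-10/1/12)**2/3 = (-10*12)**2/3 = (1/3)*(-120)**2 = (1/3)*14400 = 4800)
l(S, Z) = 4800
-39077 + l(((0 + 3) + (4 + 1)**2)**2, 0*(-3 - 1*2) + 8) = -39077 + 4800 = -34277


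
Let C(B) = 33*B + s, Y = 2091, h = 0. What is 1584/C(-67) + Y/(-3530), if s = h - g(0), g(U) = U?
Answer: -309537/236510 ≈ -1.3088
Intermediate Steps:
s = 0 (s = 0 - 1*0 = 0 + 0 = 0)
C(B) = 33*B (C(B) = 33*B + 0 = 33*B)
1584/C(-67) + Y/(-3530) = 1584/((33*(-67))) + 2091/(-3530) = 1584/(-2211) + 2091*(-1/3530) = 1584*(-1/2211) - 2091/3530 = -48/67 - 2091/3530 = -309537/236510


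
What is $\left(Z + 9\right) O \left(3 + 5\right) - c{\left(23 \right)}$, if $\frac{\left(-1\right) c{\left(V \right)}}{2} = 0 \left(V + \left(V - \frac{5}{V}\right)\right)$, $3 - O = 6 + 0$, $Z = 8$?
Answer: $-408$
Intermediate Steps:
$O = -3$ ($O = 3 - \left(6 + 0\right) = 3 - 6 = -3$)
$c{\left(V \right)} = 0$ ($c{\left(V \right)} = - 2 \cdot 0 \left(V + \left(V - \frac{5}{V}\right)\right) = - 2 \cdot 0 \left(- \frac{5}{V} + 2 V\right) = \left(-2\right) 0 = 0$)
$\left(Z + 9\right) O \left(3 + 5\right) - c{\left(23 \right)} = \left(8 + 9\right) \left(- 3 \left(3 + 5\right)\right) - 0 = 17 \left(\left(-3\right) 8\right) + 0 = 17 \left(-24\right) + 0 = -408 + 0 = -408$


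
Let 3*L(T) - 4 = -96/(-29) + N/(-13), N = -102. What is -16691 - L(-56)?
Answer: -18883235/1131 ≈ -16696.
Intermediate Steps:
L(T) = 5714/1131 (L(T) = 4/3 + (-96/(-29) - 102/(-13))/3 = 4/3 + (-96*(-1/29) - 102*(-1/13))/3 = 4/3 + (96/29 + 102/13)/3 = 4/3 + (⅓)*(4206/377) = 4/3 + 1402/377 = 5714/1131)
-16691 - L(-56) = -16691 - 1*5714/1131 = -16691 - 5714/1131 = -18883235/1131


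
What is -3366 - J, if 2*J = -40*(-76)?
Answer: -4886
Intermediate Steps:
J = 1520 (J = (-40*(-76))/2 = (½)*3040 = 1520)
-3366 - J = -3366 - 1*1520 = -3366 - 1520 = -4886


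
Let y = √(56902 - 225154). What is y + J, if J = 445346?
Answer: 445346 + 2*I*√42063 ≈ 4.4535e+5 + 410.19*I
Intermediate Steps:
y = 2*I*√42063 (y = √(-168252) = 2*I*√42063 ≈ 410.19*I)
y + J = 2*I*√42063 + 445346 = 445346 + 2*I*√42063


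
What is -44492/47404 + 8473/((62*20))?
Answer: 12374429/2099320 ≈ 5.8945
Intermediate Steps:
-44492/47404 + 8473/((62*20)) = -44492*1/47404 + 8473/1240 = -1589/1693 + 8473*(1/1240) = -1589/1693 + 8473/1240 = 12374429/2099320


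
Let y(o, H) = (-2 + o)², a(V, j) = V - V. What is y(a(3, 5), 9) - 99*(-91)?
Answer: 9013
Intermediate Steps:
a(V, j) = 0
y(a(3, 5), 9) - 99*(-91) = (-2 + 0)² - 99*(-91) = (-2)² + 9009 = 4 + 9009 = 9013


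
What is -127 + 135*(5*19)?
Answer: 12698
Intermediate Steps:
-127 + 135*(5*19) = -127 + 135*95 = -127 + 12825 = 12698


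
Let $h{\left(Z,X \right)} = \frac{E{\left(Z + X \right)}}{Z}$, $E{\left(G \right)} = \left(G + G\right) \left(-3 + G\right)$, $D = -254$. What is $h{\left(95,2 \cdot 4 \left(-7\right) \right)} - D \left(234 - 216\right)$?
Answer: $\frac{437148}{95} \approx 4601.6$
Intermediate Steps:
$E{\left(G \right)} = 2 G \left(-3 + G\right)$
$h{\left(Z,X \right)} = \frac{2 \left(X + Z\right) \left(-3 + X + Z\right)}{Z}$ ($h{\left(Z,X \right)} = \frac{2 \left(Z + X\right) \left(-3 + \left(Z + X\right)\right)}{Z} = \frac{2 \left(X + Z\right) \left(-3 + \left(X + Z\right)\right)}{Z} = \frac{2 \left(X + Z\right) \left(-3 + X + Z\right)}{Z}$)
$h{\left(95,2 \cdot 4 \left(-7\right) \right)} - D \left(234 - 216\right) = \frac{2 \left(2 \cdot 4 \left(-7\right) + 95\right) \left(-3 + 2 \cdot 4 \left(-7\right) + 95\right)}{95} - - 254 \left(234 - 216\right) = 2 \cdot \frac{1}{95} \left(8 \left(-7\right) + 95\right) \left(-3 + 8 \left(-7\right) + 95\right) - \left(-254\right) 18 = 2 \cdot \frac{1}{95} \left(-56 + 95\right) \left(-3 - 56 + 95\right) - -4572 = 2 \cdot \frac{1}{95} \cdot 39 \cdot 36 + 4572 = \frac{2808}{95} + 4572 = \frac{437148}{95}$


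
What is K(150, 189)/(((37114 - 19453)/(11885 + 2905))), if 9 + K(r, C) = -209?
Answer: -37060/203 ≈ -182.56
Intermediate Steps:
K(r, C) = -218 (K(r, C) = -9 - 209 = -218)
K(150, 189)/(((37114 - 19453)/(11885 + 2905))) = -218*(11885 + 2905)/(37114 - 19453) = -218/(17661/14790) = -218/(17661*(1/14790)) = -218/203/170 = -218*170/203 = -37060/203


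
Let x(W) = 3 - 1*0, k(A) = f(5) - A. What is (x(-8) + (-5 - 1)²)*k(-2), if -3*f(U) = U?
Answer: 13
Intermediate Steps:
f(U) = -U/3
k(A) = -5/3 - A (k(A) = -⅓*5 - A = -5/3 - A)
x(W) = 3 (x(W) = 3 + 0 = 3)
(x(-8) + (-5 - 1)²)*k(-2) = (3 + (-5 - 1)²)*(-5/3 - 1*(-2)) = (3 + (-6)²)*(-5/3 + 2) = (3 + 36)*(⅓) = 39*(⅓) = 13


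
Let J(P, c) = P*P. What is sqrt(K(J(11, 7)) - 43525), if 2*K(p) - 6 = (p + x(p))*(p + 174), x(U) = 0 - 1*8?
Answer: I*sqrt(107418)/2 ≈ 163.87*I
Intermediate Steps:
x(U) = -8 (x(U) = 0 - 8 = -8)
J(P, c) = P**2
K(p) = 3 + (-8 + p)*(174 + p)/2 (K(p) = 3 + ((p - 8)*(p + 174))/2 = 3 + ((-8 + p)*(174 + p))/2 = 3 + (-8 + p)*(174 + p)/2)
sqrt(K(J(11, 7)) - 43525) = sqrt((-693 + (11**2)**2/2 + 83*11**2) - 43525) = sqrt((-693 + (1/2)*121**2 + 83*121) - 43525) = sqrt((-693 + (1/2)*14641 + 10043) - 43525) = sqrt((-693 + 14641/2 + 10043) - 43525) = sqrt(33341/2 - 43525) = sqrt(-53709/2) = I*sqrt(107418)/2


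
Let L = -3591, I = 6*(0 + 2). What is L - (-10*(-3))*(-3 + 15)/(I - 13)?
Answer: -3231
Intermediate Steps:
I = 12 (I = 6*2 = 12)
L - (-10*(-3))*(-3 + 15)/(I - 13) = -3591 - (-10*(-3))*(-3 + 15)/(12 - 13) = -3591 - 30*12/(-1) = -3591 - 30*12*(-1) = -3591 - 30*(-12) = -3591 - 1*(-360) = -3591 + 360 = -3231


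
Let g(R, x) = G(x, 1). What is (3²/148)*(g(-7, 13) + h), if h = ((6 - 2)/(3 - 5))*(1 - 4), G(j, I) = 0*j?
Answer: 27/74 ≈ 0.36486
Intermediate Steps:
G(j, I) = 0
g(R, x) = 0
h = 6 (h = (4/(-2))*(-3) = (4*(-½))*(-3) = -2*(-3) = 6)
(3²/148)*(g(-7, 13) + h) = (3²/148)*(0 + 6) = (9*(1/148))*6 = (9/148)*6 = 27/74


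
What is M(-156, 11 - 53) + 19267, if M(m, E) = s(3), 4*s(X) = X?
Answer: 77071/4 ≈ 19268.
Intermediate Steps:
s(X) = X/4
M(m, E) = ¾ (M(m, E) = (¼)*3 = ¾)
M(-156, 11 - 53) + 19267 = ¾ + 19267 = 77071/4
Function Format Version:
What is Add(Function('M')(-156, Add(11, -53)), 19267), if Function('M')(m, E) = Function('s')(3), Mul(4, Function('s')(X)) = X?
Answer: Rational(77071, 4) ≈ 19268.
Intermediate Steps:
Function('s')(X) = Mul(Rational(1, 4), X)
Function('M')(m, E) = Rational(3, 4) (Function('M')(m, E) = Mul(Rational(1, 4), 3) = Rational(3, 4))
Add(Function('M')(-156, Add(11, -53)), 19267) = Add(Rational(3, 4), 19267) = Rational(77071, 4)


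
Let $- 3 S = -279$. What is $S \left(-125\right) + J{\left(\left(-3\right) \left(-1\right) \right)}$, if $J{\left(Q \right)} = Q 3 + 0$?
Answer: $-11616$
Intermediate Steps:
$S = 93$ ($S = \left(- \frac{1}{3}\right) \left(-279\right) = 93$)
$J{\left(Q \right)} = 3 Q$ ($J{\left(Q \right)} = 3 Q + 0 = 3 Q$)
$S \left(-125\right) + J{\left(\left(-3\right) \left(-1\right) \right)} = 93 \left(-125\right) + 3 \left(\left(-3\right) \left(-1\right)\right) = -11625 + 3 \cdot 3 = -11625 + 9 = -11616$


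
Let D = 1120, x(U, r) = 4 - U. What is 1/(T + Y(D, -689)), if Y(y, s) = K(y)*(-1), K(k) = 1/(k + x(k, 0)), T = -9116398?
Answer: -4/36465593 ≈ -1.0969e-7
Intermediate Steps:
K(k) = 1/4 (K(k) = 1/(k + (4 - k)) = 1/4)
Y(y, s) = -1/4 (Y(y, s) = (1/4)*(-1) = -1/4)
1/(T + Y(D, -689)) = 1/(-9116398 - 1/4) = 1/(-36465593/4) = -4/36465593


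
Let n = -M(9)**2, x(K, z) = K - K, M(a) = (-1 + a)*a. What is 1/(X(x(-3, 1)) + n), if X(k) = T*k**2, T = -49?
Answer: -1/5184 ≈ -0.00019290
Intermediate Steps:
M(a) = a*(-1 + a)
x(K, z) = 0
X(k) = -49*k**2
n = -5184 (n = -(9*(-1 + 9))**2 = -(9*8)**2 = -1*72**2 = -1*5184 = -5184)
1/(X(x(-3, 1)) + n) = 1/(-49*0**2 - 5184) = 1/(-49*0 - 5184) = 1/(0 - 5184) = 1/(-5184) = -1/5184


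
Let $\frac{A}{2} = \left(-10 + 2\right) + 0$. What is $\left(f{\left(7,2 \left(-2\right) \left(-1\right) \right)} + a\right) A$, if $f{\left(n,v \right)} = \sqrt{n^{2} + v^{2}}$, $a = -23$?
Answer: $368 - 16 \sqrt{65} \approx 239.0$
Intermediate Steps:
$A = -16$ ($A = 2 \left(\left(-10 + 2\right) + 0\right) = 2 \left(-8 + 0\right) = 2 \left(-8\right) = -16$)
$\left(f{\left(7,2 \left(-2\right) \left(-1\right) \right)} + a\right) A = \left(\sqrt{7^{2} + \left(2 \left(-2\right) \left(-1\right)\right)^{2}} - 23\right) \left(-16\right) = \left(\sqrt{49 + \left(\left(-4\right) \left(-1\right)\right)^{2}} - 23\right) \left(-16\right) = \left(\sqrt{49 + 4^{2}} - 23\right) \left(-16\right) = \left(\sqrt{49 + 16} - 23\right) \left(-16\right) = \left(\sqrt{65} - 23\right) \left(-16\right) = \left(-23 + \sqrt{65}\right) \left(-16\right) = 368 - 16 \sqrt{65}$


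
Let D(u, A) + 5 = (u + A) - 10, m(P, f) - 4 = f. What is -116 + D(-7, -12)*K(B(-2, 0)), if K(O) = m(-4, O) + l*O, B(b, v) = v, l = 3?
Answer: -252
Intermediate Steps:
m(P, f) = 4 + f
D(u, A) = -15 + A + u (D(u, A) = -5 + ((u + A) - 10) = -5 + ((A + u) - 10) = -5 + (-10 + A + u) = -15 + A + u)
K(O) = 4 + 4*O (K(O) = (4 + O) + 3*O = 4 + 4*O)
-116 + D(-7, -12)*K(B(-2, 0)) = -116 + (-15 - 12 - 7)*(4 + 4*0) = -116 - 34*(4 + 0) = -116 - 34*4 = -116 - 136 = -252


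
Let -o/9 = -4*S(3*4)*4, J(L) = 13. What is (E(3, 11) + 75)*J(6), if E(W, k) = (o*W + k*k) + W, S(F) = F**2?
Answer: 811291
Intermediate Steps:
o = 20736 (o = -9*(-4*(3*4)**2)*4 = -9*(-4*12**2)*4 = -9*(-4*144)*4 = -(-5184)*4 = -9*(-2304) = 20736)
E(W, k) = k**2 + 20737*W (E(W, k) = (20736*W + k*k) + W = (20736*W + k**2) + W = (k**2 + 20736*W) + W = k**2 + 20737*W)
(E(3, 11) + 75)*J(6) = ((11**2 + 20737*3) + 75)*13 = ((121 + 62211) + 75)*13 = (62332 + 75)*13 = 62407*13 = 811291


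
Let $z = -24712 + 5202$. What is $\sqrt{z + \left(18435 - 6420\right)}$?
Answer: $i \sqrt{7495} \approx 86.574 i$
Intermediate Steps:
$z = -19510$
$\sqrt{z + \left(18435 - 6420\right)} = \sqrt{-19510 + \left(18435 - 6420\right)} = \sqrt{-19510 + 12015} = \sqrt{-7495} = i \sqrt{7495}$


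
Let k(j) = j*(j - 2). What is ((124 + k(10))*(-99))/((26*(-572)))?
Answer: 459/338 ≈ 1.3580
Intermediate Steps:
k(j) = j*(-2 + j)
((124 + k(10))*(-99))/((26*(-572))) = ((124 + 10*(-2 + 10))*(-99))/((26*(-572))) = ((124 + 10*8)*(-99))/(-14872) = ((124 + 80)*(-99))*(-1/14872) = (204*(-99))*(-1/14872) = -20196*(-1/14872) = 459/338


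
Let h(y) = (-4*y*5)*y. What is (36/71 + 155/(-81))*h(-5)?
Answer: 4044500/5751 ≈ 703.27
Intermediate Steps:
h(y) = -20*y² (h(y) = (-20*y)*y = -20*y²)
(36/71 + 155/(-81))*h(-5) = (36/71 + 155/(-81))*(-20*(-5)²) = (36*(1/71) + 155*(-1/81))*(-20*25) = (36/71 - 155/81)*(-500) = -8089/5751*(-500) = 4044500/5751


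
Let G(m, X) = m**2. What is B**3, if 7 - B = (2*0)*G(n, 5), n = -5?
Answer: 343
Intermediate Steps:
B = 7 (B = 7 - 2*0*(-5)**2 = 7 - 0*25 = 7 - 1*0 = 7 + 0 = 7)
B**3 = 7**3 = 343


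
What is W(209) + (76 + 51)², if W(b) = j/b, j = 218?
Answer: 3371179/209 ≈ 16130.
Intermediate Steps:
W(b) = 218/b
W(209) + (76 + 51)² = 218/209 + (76 + 51)² = 218*(1/209) + 127² = 218/209 + 16129 = 3371179/209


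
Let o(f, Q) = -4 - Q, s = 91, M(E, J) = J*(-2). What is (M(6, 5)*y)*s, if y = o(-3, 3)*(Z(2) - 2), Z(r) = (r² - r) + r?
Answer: 12740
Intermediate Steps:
M(E, J) = -2*J
Z(r) = r²
y = -14 (y = (-4 - 1*3)*(2² - 2) = (-4 - 3)*(4 - 2) = -7*2 = -14)
(M(6, 5)*y)*s = (-2*5*(-14))*91 = -10*(-14)*91 = 140*91 = 12740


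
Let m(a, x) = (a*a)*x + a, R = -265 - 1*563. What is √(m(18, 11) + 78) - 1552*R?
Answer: 1285056 + 2*√915 ≈ 1.2851e+6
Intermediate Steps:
R = -828 (R = -265 - 563 = -828)
m(a, x) = a + x*a² (m(a, x) = a²*x + a = x*a² + a = a + x*a²)
√(m(18, 11) + 78) - 1552*R = √(18*(1 + 18*11) + 78) - 1552*(-828) = √(18*(1 + 198) + 78) + 1285056 = √(18*199 + 78) + 1285056 = √(3582 + 78) + 1285056 = √3660 + 1285056 = 2*√915 + 1285056 = 1285056 + 2*√915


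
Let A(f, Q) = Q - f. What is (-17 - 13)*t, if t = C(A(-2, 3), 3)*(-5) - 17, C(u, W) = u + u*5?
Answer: 5010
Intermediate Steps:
C(u, W) = 6*u (C(u, W) = u + 5*u = 6*u)
t = -167 (t = (6*(3 - 1*(-2)))*(-5) - 17 = (6*(3 + 2))*(-5) - 17 = (6*5)*(-5) - 17 = 30*(-5) - 17 = -150 - 17 = -167)
(-17 - 13)*t = (-17 - 13)*(-167) = -30*(-167) = 5010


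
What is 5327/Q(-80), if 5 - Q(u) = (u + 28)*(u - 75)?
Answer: -5327/8055 ≈ -0.66133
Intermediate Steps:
Q(u) = 5 - (-75 + u)*(28 + u) (Q(u) = 5 - (u + 28)*(u - 75) = 5 - (28 + u)*(-75 + u) = 5 - (-75 + u)*(28 + u))
5327/Q(-80) = 5327/(2105 - 1*(-80)² + 47*(-80)) = 5327/(2105 - 1*6400 - 3760) = 5327/(2105 - 6400 - 3760) = 5327/(-8055) = 5327*(-1/8055) = -5327/8055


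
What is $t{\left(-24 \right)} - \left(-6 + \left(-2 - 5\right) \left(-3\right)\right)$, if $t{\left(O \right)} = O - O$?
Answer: $-15$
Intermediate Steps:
$t{\left(O \right)} = 0$
$t{\left(-24 \right)} - \left(-6 + \left(-2 - 5\right) \left(-3\right)\right) = 0 - \left(-6 + \left(-2 - 5\right) \left(-3\right)\right) = 0 - \left(-6 - -21\right) = 0 - \left(-6 + 21\right) = 0 - 15 = -15$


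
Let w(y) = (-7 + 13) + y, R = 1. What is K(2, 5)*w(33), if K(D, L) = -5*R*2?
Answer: -390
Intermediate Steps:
w(y) = 6 + y
K(D, L) = -10 (K(D, L) = -5*1*2 = -5*2 = -10)
K(2, 5)*w(33) = -10*(6 + 33) = -10*39 = -390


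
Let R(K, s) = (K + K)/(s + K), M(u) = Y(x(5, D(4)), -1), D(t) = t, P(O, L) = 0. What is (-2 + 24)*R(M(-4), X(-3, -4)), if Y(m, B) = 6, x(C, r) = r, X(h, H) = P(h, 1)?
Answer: 44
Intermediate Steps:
X(h, H) = 0
M(u) = 6
R(K, s) = 2*K/(K + s) (R(K, s) = (2*K)/(K + s) = 2*K/(K + s))
(-2 + 24)*R(M(-4), X(-3, -4)) = (-2 + 24)*(2*6/(6 + 0)) = 22*(2*6/6) = 22*(2*6*(1/6)) = 22*2 = 44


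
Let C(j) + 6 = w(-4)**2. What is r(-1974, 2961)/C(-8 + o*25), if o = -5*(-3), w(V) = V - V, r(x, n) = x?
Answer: 329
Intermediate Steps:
w(V) = 0
o = 15
C(j) = -6 (C(j) = -6 + 0**2 = -6 + 0 = -6)
r(-1974, 2961)/C(-8 + o*25) = -1974/(-6) = -1974*(-1/6) = 329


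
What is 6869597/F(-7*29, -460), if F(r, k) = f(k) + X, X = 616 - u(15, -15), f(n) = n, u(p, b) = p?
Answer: 6869597/141 ≈ 48721.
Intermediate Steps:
X = 601 (X = 616 - 1*15 = 616 - 15 = 601)
F(r, k) = 601 + k (F(r, k) = k + 601 = 601 + k)
6869597/F(-7*29, -460) = 6869597/(601 - 460) = 6869597/141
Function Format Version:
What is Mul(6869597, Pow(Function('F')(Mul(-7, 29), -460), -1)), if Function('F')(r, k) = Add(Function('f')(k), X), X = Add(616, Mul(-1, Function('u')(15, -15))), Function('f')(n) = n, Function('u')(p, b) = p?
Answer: Rational(6869597, 141) ≈ 48721.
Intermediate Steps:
X = 601 (X = Add(616, Mul(-1, 15)) = Add(616, -15) = 601)
Function('F')(r, k) = Add(601, k) (Function('F')(r, k) = Add(k, 601) = Add(601, k))
Mul(6869597, Pow(Function('F')(Mul(-7, 29), -460), -1)) = Mul(6869597, Pow(Add(601, -460), -1)) = Mul(6869597, Pow(141, -1)) = Mul(6869597, Rational(1, 141)) = Rational(6869597, 141)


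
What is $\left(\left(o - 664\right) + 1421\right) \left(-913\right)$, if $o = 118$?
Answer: $-798875$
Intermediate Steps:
$\left(\left(o - 664\right) + 1421\right) \left(-913\right) = \left(\left(118 - 664\right) + 1421\right) \left(-913\right) = \left(-546 + 1421\right) \left(-913\right) = 875 \left(-913\right) = -798875$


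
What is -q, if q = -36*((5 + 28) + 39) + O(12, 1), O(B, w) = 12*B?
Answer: 2448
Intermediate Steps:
q = -2448 (q = -36*((5 + 28) + 39) + 12*12 = -36*(33 + 39) + 144 = -36*72 + 144 = -2592 + 144 = -2448)
-q = -1*(-2448) = 2448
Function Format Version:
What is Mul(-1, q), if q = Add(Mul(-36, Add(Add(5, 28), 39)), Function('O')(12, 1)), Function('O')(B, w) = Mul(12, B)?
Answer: 2448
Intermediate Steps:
q = -2448 (q = Add(Mul(-36, Add(Add(5, 28), 39)), Mul(12, 12)) = Add(Mul(-36, Add(33, 39)), 144) = Add(Mul(-36, 72), 144) = Add(-2592, 144) = -2448)
Mul(-1, q) = Mul(-1, -2448) = 2448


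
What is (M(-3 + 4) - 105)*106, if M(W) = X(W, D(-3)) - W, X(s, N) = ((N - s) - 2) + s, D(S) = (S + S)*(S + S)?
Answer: -7632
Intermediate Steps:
D(S) = 4*S² (D(S) = (2*S)*(2*S) = 4*S²)
X(s, N) = -2 + N (X(s, N) = (-2 + N - s) + s = -2 + N)
M(W) = 34 - W (M(W) = (-2 + 4*(-3)²) - W = (-2 + 4*9) - W = (-2 + 36) - W = 34 - W)
(M(-3 + 4) - 105)*106 = ((34 - (-3 + 4)) - 105)*106 = ((34 - 1*1) - 105)*106 = ((34 - 1) - 105)*106 = (33 - 105)*106 = -72*106 = -7632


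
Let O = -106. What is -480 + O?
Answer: -586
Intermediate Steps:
-480 + O = -480 - 106 = -586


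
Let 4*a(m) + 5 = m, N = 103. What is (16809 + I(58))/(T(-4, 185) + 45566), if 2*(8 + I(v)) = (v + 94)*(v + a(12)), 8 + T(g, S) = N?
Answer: 21342/45661 ≈ 0.46740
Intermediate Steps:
T(g, S) = 95 (T(g, S) = -8 + 103 = 95)
a(m) = -5/4 + m/4
I(v) = -8 + (94 + v)*(7/4 + v)/2 (I(v) = -8 + ((v + 94)*(v + (-5/4 + (¼)*12)))/2 = -8 + ((94 + v)*(v + (-5/4 + 3)))/2 = -8 + ((94 + v)*(v + 7/4))/2 = -8 + ((94 + v)*(7/4 + v))/2 = -8 + (94 + v)*(7/4 + v)/2)
(16809 + I(58))/(T(-4, 185) + 45566) = (16809 + (297/4 + (½)*58² + (383/8)*58))/(95 + 45566) = (16809 + (297/4 + (½)*3364 + 11107/4))/45661 = (16809 + (297/4 + 1682 + 11107/4))*(1/45661) = (16809 + 4533)*(1/45661) = 21342*(1/45661) = 21342/45661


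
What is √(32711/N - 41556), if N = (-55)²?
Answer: I*√125674189/55 ≈ 203.83*I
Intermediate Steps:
N = 3025
√(32711/N - 41556) = √(32711/3025 - 41556) = √(-125674189/3025) = I*√125674189/55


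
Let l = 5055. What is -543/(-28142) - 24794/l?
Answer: -695007883/142257810 ≈ -4.8856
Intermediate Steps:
-543/(-28142) - 24794/l = -543/(-28142) - 24794/5055 = -543*(-1/28142) - 24794*1/5055 = 543/28142 - 24794/5055 = -695007883/142257810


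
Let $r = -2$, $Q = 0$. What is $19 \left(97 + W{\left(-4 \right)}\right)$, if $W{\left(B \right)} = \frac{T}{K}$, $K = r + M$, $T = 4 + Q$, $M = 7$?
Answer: $\frac{9291}{5} \approx 1858.2$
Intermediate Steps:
$T = 4$ ($T = 4 + 0 = 4$)
$K = 5$ ($K = -2 + 7 = 5$)
$W{\left(B \right)} = \frac{4}{5}$
$19 \left(97 + W{\left(-4 \right)}\right) = 19 \left(97 + \frac{4}{5}\right) = 19 \cdot \frac{489}{5} = \frac{9291}{5}$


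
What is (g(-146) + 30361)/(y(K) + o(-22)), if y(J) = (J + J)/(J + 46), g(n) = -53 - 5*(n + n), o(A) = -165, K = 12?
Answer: -921272/4773 ≈ -193.02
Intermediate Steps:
g(n) = -53 - 10*n
y(J) = 2*J/(46 + J) (y(J) = (2*J)/(46 + J) = 2*J/(46 + J))
(g(-146) + 30361)/(y(K) + o(-22)) = ((-53 - 10*(-146)) + 30361)/(2*12/(46 + 12) - 165) = ((-53 + 1460) + 30361)/(2*12/58 - 165) = (1407 + 30361)/(2*12*(1/58) - 165) = 31768/(12/29 - 165) = 31768/(-4773/29) = 31768*(-29/4773) = -921272/4773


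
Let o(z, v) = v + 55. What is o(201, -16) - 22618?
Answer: -22579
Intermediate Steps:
o(z, v) = 55 + v
o(201, -16) - 22618 = (55 - 16) - 22618 = 39 - 22618 = -22579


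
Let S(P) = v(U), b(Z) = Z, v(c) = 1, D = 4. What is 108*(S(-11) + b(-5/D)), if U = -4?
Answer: -27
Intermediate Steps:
S(P) = 1
108*(S(-11) + b(-5/D)) = 108*(1 - 5/4) = 108*(-¼) = -27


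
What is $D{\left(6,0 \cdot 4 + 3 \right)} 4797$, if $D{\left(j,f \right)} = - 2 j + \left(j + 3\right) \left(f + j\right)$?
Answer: $330993$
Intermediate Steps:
$D{\left(j,f \right)} = - 2 j + \left(3 + j\right) \left(f + j\right)$
$D{\left(6,0 \cdot 4 + 3 \right)} 4797 = \left(6 + 6^{2} + 3 \left(0 \cdot 4 + 3\right) + \left(0 \cdot 4 + 3\right) 6\right) 4797 = \left(6 + 36 + 3 \left(0 + 3\right) + \left(0 + 3\right) 6\right) 4797 = \left(6 + 36 + 3 \cdot 3 + 3 \cdot 6\right) 4797 = \left(6 + 36 + 9 + 18\right) 4797 = 69 \cdot 4797 = 330993$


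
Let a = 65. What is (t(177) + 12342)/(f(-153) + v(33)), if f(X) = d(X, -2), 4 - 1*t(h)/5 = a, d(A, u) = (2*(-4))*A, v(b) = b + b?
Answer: 12037/1290 ≈ 9.3310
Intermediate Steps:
v(b) = 2*b
d(A, u) = -8*A
t(h) = -305 (t(h) = 20 - 5*65 = 20 - 325 = -305)
f(X) = -8*X
(t(177) + 12342)/(f(-153) + v(33)) = (-305 + 12342)/(-8*(-153) + 2*33) = 12037/(1224 + 66) = 12037/1290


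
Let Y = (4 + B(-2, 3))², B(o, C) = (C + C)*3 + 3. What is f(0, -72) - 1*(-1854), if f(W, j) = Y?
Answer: 2479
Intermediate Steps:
B(o, C) = 3 + 6*C (B(o, C) = (2*C)*3 + 3 = 6*C + 3 = 3 + 6*C)
Y = 625 (Y = (4 + (3 + 6*3))² = (4 + (3 + 18))² = (4 + 21)² = 25² = 625)
f(W, j) = 625
f(0, -72) - 1*(-1854) = 625 - 1*(-1854) = 625 + 1854 = 2479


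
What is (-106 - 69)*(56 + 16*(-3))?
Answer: -1400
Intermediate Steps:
(-106 - 69)*(56 + 16*(-3)) = -175*(56 - 48) = -175*8 = -1400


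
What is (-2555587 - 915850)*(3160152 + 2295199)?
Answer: -18937907309387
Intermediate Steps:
(-2555587 - 915850)*(3160152 + 2295199) = -3471437*5455351 = -18937907309387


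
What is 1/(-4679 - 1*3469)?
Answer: -1/8148 ≈ -0.00012273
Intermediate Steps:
1/(-4679 - 1*3469) = 1/(-4679 - 3469) = 1/(-8148) = -1/8148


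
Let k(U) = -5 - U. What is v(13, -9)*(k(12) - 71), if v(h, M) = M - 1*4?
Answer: 1144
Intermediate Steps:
v(h, M) = -4 + M (v(h, M) = M - 4 = -4 + M)
v(13, -9)*(k(12) - 71) = (-4 - 9)*((-5 - 1*12) - 71) = -13*((-5 - 12) - 71) = -13*(-17 - 71) = -13*(-88) = 1144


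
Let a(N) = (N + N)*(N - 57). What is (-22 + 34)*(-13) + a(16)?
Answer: -1468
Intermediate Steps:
a(N) = 2*N*(-57 + N) (a(N) = (2*N)*(-57 + N) = 2*N*(-57 + N))
(-22 + 34)*(-13) + a(16) = (-22 + 34)*(-13) + 2*16*(-57 + 16) = 12*(-13) + 2*16*(-41) = -156 - 1312 = -1468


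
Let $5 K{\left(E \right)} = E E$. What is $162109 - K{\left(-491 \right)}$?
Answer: $\frac{569464}{5} \approx 1.1389 \cdot 10^{5}$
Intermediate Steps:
$K{\left(E \right)} = \frac{E^{2}}{5}$ ($K{\left(E \right)} = \frac{E E}{5} = \frac{E^{2}}{5}$)
$162109 - K{\left(-491 \right)} = 162109 - \frac{\left(-491\right)^{2}}{5} = 162109 - \frac{1}{5} \cdot 241081 = 162109 - \frac{241081}{5} = \frac{569464}{5}$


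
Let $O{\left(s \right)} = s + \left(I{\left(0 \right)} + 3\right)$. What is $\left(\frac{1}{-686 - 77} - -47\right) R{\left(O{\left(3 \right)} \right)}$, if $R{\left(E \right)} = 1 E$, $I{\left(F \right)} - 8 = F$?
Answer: $\frac{71720}{109} \approx 657.98$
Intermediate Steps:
$I{\left(F \right)} = 8 + F$
$O{\left(s \right)} = 11 + s$ ($O{\left(s \right)} = s + \left(\left(8 + 0\right) + 3\right) = s + \left(8 + 3\right) = s + 11 = 11 + s$)
$R{\left(E \right)} = E$
$\left(\frac{1}{-686 - 77} - -47\right) R{\left(O{\left(3 \right)} \right)} = \left(\frac{1}{-686 - 77} - -47\right) \left(11 + 3\right) = \left(\frac{1}{-763} + 47\right) 14 = \left(- \frac{1}{763} + 47\right) 14 = \frac{35860}{763} \cdot 14 = \frac{71720}{109}$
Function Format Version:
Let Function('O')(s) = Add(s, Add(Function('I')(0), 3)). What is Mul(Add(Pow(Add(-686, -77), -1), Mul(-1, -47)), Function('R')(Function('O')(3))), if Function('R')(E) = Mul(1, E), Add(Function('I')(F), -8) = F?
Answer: Rational(71720, 109) ≈ 657.98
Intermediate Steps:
Function('I')(F) = Add(8, F)
Function('O')(s) = Add(11, s) (Function('O')(s) = Add(s, Add(Add(8, 0), 3)) = Add(s, Add(8, 3)) = Add(s, 11) = Add(11, s))
Function('R')(E) = E
Mul(Add(Pow(Add(-686, -77), -1), Mul(-1, -47)), Function('R')(Function('O')(3))) = Mul(Add(Pow(Add(-686, -77), -1), Mul(-1, -47)), Add(11, 3)) = Mul(Add(Pow(-763, -1), 47), 14) = Mul(Add(Rational(-1, 763), 47), 14) = Mul(Rational(35860, 763), 14) = Rational(71720, 109)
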